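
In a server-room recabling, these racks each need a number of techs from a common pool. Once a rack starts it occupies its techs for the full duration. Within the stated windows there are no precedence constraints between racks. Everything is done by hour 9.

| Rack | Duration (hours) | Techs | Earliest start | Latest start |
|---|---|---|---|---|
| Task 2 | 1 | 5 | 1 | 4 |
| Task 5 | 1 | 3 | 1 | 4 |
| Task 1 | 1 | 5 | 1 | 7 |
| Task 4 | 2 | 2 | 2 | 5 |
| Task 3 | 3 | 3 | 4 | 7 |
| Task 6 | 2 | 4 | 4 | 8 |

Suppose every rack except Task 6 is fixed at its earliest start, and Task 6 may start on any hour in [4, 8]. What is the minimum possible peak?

Task 6@4: h1:13  h2:2  h3:2  h4:7  h5:7  h6:3  h7:0  h8:0  h9:0 → peak 13
Task 6@5: h1:13  h2:2  h3:2  h4:3  h5:7  h6:7  h7:0  h8:0  h9:0 → peak 13
Task 6@6: h1:13  h2:2  h3:2  h4:3  h5:3  h6:7  h7:4  h8:0  h9:0 → peak 13
Task 6@7: h1:13  h2:2  h3:2  h4:3  h5:3  h6:3  h7:4  h8:4  h9:0 → peak 13
Task 6@8: h1:13  h2:2  h3:2  h4:3  h5:3  h6:3  h7:0  h8:4  h9:4 → peak 13
Best is Task 6@4, peak 13.

13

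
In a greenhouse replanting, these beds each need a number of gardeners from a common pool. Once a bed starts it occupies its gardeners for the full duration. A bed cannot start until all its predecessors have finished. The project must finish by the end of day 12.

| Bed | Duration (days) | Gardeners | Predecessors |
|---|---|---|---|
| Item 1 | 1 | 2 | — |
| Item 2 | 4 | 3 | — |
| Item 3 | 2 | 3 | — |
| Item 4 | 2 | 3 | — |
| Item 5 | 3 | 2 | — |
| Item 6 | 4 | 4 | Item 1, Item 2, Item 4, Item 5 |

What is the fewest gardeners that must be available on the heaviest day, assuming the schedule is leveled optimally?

5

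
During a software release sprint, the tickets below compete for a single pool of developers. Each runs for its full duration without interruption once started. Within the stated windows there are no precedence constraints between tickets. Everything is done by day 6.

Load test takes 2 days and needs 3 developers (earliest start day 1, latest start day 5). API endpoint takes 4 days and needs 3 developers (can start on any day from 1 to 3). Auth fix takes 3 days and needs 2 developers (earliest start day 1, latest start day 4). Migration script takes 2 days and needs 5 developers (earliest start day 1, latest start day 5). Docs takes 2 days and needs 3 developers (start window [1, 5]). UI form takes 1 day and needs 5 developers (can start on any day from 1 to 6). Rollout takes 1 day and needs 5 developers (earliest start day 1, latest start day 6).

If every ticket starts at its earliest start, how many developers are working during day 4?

At early start, day 4 has: API endpoint.
Demand: 3 = 3.

3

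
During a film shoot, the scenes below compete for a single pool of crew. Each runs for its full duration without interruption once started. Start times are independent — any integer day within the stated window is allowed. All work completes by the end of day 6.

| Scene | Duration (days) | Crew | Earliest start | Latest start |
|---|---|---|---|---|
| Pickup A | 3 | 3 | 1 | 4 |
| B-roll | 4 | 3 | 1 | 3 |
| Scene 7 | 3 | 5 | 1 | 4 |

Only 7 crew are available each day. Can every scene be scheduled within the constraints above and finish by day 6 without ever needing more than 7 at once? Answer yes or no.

The minimum achievable peak is 8; 7 < 8, so no feasible schedule stays within the cap.

no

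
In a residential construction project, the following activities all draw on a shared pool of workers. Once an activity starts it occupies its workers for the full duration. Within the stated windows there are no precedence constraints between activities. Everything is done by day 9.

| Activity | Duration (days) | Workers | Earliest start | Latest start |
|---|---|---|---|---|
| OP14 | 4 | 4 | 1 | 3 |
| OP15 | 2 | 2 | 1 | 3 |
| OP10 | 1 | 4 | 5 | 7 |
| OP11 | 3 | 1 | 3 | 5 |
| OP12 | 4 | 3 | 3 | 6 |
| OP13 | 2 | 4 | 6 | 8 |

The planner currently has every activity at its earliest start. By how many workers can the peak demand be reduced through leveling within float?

1

Early-start peak: d1:6  d2:6  d3:8  d4:8  d5:8  d6:7  d7:4  d8:0  d9:0 ⇒ 8.
Leveled (OP14@1, OP15@1, OP10@5, OP11@3, OP12@6, OP13@6): d1:6  d2:6  d3:5  d4:5  d5:5  d6:7  d7:7  d8:3  d9:3 ⇒ 7.
Reduction 8 − 7 = 1.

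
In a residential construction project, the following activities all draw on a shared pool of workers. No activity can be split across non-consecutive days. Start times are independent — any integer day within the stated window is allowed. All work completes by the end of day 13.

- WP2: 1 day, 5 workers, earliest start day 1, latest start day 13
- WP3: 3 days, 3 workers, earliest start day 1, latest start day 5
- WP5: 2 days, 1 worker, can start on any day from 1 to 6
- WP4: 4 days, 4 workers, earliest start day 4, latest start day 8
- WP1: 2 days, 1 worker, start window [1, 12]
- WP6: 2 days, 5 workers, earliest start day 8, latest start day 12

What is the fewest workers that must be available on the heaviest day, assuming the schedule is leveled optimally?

Early-start (WP2@1, WP3@1, WP5@1, WP4@4, WP1@1, WP6@8) gives peak 10: d1:10  d2:5  d3:3  d4:4  d5:4  d6:4  d7:4  d8:5  d9:5  d10:0  d11:0  d12:0  d13:0.
Shift WP3→2, WP5→2, WP4→5, WP1→2, WP6→9.
Schedule WP2@1, WP3@2, WP5@2, WP4@5, WP1@2, WP6@9: d1:5  d2:5  d3:5  d4:3  d5:4  d6:4  d7:4  d8:4  d9:5  d10:5  d11:0  d12:0  d13:0 — peak 5.

5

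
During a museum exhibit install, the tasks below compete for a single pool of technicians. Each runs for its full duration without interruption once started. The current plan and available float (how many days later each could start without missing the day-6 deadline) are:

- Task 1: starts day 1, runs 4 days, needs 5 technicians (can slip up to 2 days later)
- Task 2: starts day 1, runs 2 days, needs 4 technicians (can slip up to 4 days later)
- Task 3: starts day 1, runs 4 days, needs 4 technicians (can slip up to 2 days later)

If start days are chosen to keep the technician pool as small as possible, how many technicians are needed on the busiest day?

9

Early-start (Task 1@1, Task 2@1, Task 3@1) gives peak 13: d1:13  d2:13  d3:9  d4:9  d5:0  d6:0.
Shift Task 3→3.
Schedule Task 1@1, Task 2@1, Task 3@3: d1:9  d2:9  d3:9  d4:9  d5:4  d6:4 — peak 9.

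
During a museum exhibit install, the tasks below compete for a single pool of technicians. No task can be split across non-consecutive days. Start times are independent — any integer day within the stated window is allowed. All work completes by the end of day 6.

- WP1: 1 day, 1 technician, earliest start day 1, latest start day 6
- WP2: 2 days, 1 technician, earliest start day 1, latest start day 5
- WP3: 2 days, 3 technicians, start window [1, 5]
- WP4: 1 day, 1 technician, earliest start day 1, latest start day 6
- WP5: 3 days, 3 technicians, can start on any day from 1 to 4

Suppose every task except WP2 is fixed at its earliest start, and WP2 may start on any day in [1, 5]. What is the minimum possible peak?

8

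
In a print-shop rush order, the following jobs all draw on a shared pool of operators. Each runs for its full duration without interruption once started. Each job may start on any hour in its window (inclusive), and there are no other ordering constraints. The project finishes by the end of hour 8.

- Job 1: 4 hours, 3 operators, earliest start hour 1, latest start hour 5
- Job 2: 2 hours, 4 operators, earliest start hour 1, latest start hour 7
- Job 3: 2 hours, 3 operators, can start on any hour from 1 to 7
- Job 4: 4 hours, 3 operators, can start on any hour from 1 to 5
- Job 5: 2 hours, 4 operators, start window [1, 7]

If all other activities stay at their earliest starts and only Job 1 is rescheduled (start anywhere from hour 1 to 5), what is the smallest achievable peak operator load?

14

Job 1@1: h1:17  h2:17  h3:6  h4:6  h5:0  h6:0  h7:0  h8:0 → peak 17
Job 1@2: h1:14  h2:17  h3:6  h4:6  h5:3  h6:0  h7:0  h8:0 → peak 17
Job 1@3: h1:14  h2:14  h3:6  h4:6  h5:3  h6:3  h7:0  h8:0 → peak 14
Job 1@4: h1:14  h2:14  h3:3  h4:6  h5:3  h6:3  h7:3  h8:0 → peak 14
Job 1@5: h1:14  h2:14  h3:3  h4:3  h5:3  h6:3  h7:3  h8:3 → peak 14
Best is Job 1@3, peak 14.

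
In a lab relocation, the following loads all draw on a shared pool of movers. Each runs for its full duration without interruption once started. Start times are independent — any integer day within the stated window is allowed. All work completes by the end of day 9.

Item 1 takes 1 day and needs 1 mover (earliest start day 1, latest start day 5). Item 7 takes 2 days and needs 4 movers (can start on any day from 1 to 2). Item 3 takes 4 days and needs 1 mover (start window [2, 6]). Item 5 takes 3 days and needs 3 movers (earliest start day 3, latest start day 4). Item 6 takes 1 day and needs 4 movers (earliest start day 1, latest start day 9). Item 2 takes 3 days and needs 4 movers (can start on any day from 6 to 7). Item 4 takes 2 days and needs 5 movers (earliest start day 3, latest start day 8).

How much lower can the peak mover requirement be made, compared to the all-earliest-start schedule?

Early-start peak: d1:9  d2:5  d3:9  d4:9  d5:4  d6:4  d7:4  d8:4  d9:0 ⇒ 9.
Leveled (Item 1@1, Item 7@1, Item 3@5, Item 5@3, Item 6@2, Item 2@6, Item 4@3): d1:5  d2:8  d3:8  d4:8  d5:4  d6:5  d7:5  d8:5  d9:0 ⇒ 8.
Reduction 9 − 8 = 1.

1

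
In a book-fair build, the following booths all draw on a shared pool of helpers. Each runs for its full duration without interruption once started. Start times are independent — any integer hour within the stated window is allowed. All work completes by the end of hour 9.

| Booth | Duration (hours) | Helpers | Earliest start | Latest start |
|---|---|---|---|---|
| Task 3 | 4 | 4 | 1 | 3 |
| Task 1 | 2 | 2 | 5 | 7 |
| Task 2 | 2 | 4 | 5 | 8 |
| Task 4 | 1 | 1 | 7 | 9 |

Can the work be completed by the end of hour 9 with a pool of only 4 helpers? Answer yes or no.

Schedule Task 3@1, Task 1@5, Task 2@7, Task 4@9: h1:4  h2:4  h3:4  h4:4  h5:2  h6:2  h7:4  h8:4  h9:1 — peak 4 ≤ 4.

yes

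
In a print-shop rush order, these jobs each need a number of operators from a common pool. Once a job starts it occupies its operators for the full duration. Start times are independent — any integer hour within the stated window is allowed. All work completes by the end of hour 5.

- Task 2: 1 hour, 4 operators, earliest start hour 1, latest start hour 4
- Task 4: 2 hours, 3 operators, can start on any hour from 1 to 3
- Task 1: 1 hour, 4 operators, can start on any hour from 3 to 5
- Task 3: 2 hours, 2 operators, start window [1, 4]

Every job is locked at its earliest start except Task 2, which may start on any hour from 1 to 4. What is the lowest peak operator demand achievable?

Task 2@1: h1:9  h2:5  h3:4  h4:0  h5:0 → peak 9
Task 2@2: h1:5  h2:9  h3:4  h4:0  h5:0 → peak 9
Task 2@3: h1:5  h2:5  h3:8  h4:0  h5:0 → peak 8
Task 2@4: h1:5  h2:5  h3:4  h4:4  h5:0 → peak 5
Best is Task 2@4, peak 5.

5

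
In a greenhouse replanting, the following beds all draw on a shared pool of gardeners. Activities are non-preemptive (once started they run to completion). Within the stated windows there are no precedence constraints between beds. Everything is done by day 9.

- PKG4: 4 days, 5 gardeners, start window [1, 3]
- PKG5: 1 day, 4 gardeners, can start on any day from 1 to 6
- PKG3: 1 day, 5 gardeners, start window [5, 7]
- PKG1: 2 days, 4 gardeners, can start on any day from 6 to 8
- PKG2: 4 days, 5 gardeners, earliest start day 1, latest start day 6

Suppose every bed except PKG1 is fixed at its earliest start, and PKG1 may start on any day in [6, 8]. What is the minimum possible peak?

PKG1@6: d1:14  d2:10  d3:10  d4:10  d5:5  d6:4  d7:4  d8:0  d9:0 → peak 14
PKG1@7: d1:14  d2:10  d3:10  d4:10  d5:5  d6:0  d7:4  d8:4  d9:0 → peak 14
PKG1@8: d1:14  d2:10  d3:10  d4:10  d5:5  d6:0  d7:0  d8:4  d9:4 → peak 14
Best is PKG1@6, peak 14.

14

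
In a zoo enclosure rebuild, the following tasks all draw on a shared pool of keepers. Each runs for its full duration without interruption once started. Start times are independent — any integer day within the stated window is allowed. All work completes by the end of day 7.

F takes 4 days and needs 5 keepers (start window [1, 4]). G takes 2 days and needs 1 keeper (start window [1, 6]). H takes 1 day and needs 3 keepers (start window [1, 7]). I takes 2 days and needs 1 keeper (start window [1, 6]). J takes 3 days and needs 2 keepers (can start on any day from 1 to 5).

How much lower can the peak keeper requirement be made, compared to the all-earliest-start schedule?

Early-start peak: d1:12  d2:9  d3:7  d4:5  d5:0  d6:0  d7:0 ⇒ 12.
Leveled (F@1, G@5, H@7, I@5, J@5): d1:5  d2:5  d3:5  d4:5  d5:4  d6:4  d7:5 ⇒ 5.
Reduction 12 − 5 = 7.

7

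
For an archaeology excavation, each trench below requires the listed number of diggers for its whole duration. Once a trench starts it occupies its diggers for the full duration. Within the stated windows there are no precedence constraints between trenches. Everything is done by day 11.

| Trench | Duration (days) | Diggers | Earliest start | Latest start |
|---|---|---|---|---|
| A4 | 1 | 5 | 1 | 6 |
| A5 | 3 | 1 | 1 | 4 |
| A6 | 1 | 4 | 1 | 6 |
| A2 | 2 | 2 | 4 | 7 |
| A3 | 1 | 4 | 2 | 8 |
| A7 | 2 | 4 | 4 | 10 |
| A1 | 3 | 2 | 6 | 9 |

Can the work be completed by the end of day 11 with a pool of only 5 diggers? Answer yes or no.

Schedule A4@1, A5@2, A6@2, A2@4, A3@3, A7@6, A1@8: d1:5  d2:5  d3:5  d4:3  d5:2  d6:4  d7:4  d8:2  d9:2  d10:2  d11:0 — peak 5 ≤ 5.

yes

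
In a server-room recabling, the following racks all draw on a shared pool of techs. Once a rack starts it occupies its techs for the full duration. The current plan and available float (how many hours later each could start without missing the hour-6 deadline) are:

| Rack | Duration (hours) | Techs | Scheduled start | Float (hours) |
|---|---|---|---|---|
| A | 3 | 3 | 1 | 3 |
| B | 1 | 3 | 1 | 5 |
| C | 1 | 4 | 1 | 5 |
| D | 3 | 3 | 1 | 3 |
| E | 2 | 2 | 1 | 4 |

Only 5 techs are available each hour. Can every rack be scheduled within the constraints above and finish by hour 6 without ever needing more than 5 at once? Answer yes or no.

The minimum achievable peak is 6; 5 < 6, so no feasible schedule stays within the cap.

no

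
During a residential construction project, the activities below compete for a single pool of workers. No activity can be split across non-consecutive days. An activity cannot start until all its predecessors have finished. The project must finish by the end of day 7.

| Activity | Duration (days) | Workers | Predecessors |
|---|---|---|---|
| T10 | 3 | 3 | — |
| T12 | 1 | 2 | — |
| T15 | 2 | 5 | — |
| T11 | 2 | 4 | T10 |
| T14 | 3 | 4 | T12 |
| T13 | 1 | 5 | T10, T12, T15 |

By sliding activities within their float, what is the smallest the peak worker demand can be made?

8

Early-start (T10@1, T12@1, T15@1, T11@4, T14@2, T13@4) gives peak 13: d1:10  d2:12  d3:7  d4:13  d5:4  d6:0  d7:0.
Shift T15→2, T14→4, T13→7.
Schedule T10@1, T12@1, T15@2, T11@4, T14@4, T13@7: d1:5  d2:8  d3:8  d4:8  d5:8  d6:4  d7:5 — peak 8.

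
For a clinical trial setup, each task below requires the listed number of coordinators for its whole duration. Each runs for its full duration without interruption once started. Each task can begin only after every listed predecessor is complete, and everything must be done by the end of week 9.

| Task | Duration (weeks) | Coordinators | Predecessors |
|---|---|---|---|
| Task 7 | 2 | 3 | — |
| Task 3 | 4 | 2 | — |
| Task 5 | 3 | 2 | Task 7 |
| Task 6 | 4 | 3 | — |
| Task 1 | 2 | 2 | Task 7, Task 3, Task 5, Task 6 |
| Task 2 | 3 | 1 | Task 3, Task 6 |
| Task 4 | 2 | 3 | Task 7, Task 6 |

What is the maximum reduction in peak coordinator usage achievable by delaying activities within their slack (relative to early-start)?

2

Early-start peak: w1:8  w2:8  w3:7  w4:7  w5:6  w6:6  w7:3  w8:0  w9:0 ⇒ 8.
Leveled (Task 7@1, Task 3@1, Task 5@5, Task 6@3, Task 1@8, Task 2@7, Task 4@7): w1:5  w2:5  w3:5  w4:5  w5:5  w6:5  w7:6  w8:6  w9:3 ⇒ 6.
Reduction 8 − 6 = 2.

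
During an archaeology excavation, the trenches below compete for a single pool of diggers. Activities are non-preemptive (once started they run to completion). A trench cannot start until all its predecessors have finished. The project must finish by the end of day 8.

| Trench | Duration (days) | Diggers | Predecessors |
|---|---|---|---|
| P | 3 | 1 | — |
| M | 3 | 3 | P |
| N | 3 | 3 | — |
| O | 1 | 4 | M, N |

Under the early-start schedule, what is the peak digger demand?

Early-start schedule: P@1, M@4, N@1, O@7.
Load per day: day 1: 4, day 2: 4, day 3: 4, day 4: 3, day 5: 3, day 6: 3, day 7: 4, day 8: 0.
Peak is 4.

4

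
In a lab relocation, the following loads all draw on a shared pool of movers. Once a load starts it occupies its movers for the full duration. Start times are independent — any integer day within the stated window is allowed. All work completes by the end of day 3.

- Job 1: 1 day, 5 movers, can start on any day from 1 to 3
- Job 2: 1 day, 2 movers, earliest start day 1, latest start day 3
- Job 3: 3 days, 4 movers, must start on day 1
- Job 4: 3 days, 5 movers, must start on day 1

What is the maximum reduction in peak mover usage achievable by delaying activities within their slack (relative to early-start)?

Early-start peak: d1:16  d2:9  d3:9 ⇒ 16.
Leveled (Job 1@1, Job 2@2, Job 3@1, Job 4@1): d1:14  d2:11  d3:9 ⇒ 14.
Reduction 16 − 14 = 2.

2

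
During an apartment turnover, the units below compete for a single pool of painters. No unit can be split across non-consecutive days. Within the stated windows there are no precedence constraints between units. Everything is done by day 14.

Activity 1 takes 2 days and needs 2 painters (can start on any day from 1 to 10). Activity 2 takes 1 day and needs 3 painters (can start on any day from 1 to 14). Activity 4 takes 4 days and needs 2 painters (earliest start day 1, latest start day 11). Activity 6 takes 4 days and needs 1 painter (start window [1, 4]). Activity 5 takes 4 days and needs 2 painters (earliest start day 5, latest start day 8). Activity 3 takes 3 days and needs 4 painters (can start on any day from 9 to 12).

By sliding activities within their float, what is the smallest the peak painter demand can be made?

Early-start (Activity 1@1, Activity 2@1, Activity 4@1, Activity 6@1, Activity 5@5, Activity 3@9) gives peak 8: d1:8  d2:5  d3:3  d4:3  d5:2  d6:2  d7:2  d8:2  d9:4  d10:4  d11:4  d12:0  d13:0  d14:0.
Shift Activity 2→3, Activity 4→4.
Schedule Activity 1@1, Activity 2@3, Activity 4@4, Activity 6@1, Activity 5@5, Activity 3@9: d1:3  d2:3  d3:4  d4:3  d5:4  d6:4  d7:4  d8:2  d9:4  d10:4  d11:4  d12:0  d13:0  d14:0 — peak 4.

4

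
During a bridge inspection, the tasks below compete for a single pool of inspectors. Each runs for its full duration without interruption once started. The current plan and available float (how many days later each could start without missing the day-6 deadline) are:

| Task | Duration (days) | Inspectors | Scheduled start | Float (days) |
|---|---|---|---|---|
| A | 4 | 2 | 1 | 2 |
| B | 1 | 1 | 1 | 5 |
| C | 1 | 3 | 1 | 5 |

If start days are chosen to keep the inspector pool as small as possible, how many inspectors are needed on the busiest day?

3

Early-start (A@1, B@1, C@1) gives peak 6: d1:6  d2:2  d3:2  d4:2  d5:0  d6:0.
Shift C→5.
Schedule A@1, B@1, C@5: d1:3  d2:2  d3:2  d4:2  d5:3  d6:0 — peak 3.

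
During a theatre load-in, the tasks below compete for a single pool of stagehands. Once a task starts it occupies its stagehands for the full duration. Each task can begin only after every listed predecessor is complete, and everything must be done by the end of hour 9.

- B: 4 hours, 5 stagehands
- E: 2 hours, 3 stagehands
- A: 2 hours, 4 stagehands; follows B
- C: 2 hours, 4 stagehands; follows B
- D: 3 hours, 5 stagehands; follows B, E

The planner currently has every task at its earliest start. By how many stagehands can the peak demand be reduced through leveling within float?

5

Early-start peak: h1:8  h2:8  h3:5  h4:5  h5:13  h6:13  h7:5  h8:0  h9:0 ⇒ 13.
Leveled (B@1, E@1, A@5, C@5, D@7): h1:8  h2:8  h3:5  h4:5  h5:8  h6:8  h7:5  h8:5  h9:5 ⇒ 8.
Reduction 13 − 8 = 5.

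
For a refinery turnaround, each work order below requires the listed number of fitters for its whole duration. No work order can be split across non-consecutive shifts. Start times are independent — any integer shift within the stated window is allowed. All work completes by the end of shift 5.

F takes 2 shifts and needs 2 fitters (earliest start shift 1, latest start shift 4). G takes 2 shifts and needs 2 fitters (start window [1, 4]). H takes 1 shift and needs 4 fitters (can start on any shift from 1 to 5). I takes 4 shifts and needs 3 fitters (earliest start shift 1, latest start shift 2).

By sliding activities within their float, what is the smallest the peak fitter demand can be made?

5

Early-start (F@1, G@1, H@1, I@1) gives peak 11: s1:11  s2:7  s3:3  s4:3  s5:0.
Shift G→3, H→5.
Schedule F@1, G@3, H@5, I@1: s1:5  s2:5  s3:5  s4:5  s5:4 — peak 5.
Total fitter-shifts = 24 over 5 shifts ⇒ peak ≥ ⌈24/5⌉ = 5, so 5 is optimal.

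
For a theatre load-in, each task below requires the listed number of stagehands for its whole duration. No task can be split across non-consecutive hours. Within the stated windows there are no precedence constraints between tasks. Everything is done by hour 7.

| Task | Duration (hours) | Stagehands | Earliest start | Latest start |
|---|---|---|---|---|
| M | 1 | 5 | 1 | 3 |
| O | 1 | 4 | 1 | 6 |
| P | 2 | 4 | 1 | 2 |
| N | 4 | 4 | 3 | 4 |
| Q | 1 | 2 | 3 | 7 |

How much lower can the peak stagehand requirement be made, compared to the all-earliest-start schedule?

5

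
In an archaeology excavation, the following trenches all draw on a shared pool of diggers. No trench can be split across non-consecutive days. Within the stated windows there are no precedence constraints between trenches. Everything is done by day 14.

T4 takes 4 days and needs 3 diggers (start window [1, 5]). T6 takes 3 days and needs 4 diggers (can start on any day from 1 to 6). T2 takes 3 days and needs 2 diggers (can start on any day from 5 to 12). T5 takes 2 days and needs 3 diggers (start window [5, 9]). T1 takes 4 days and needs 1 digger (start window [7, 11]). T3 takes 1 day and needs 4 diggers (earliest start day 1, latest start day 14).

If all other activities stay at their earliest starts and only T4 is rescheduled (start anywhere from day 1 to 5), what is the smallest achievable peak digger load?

8

T4@1: d1:11  d2:7  d3:7  d4:3  d5:5  d6:5  d7:3  d8:1  d9:1  d10:1  d11:0  d12:0  d13:0  d14:0 → peak 11
T4@2: d1:8  d2:7  d3:7  d4:3  d5:8  d6:5  d7:3  d8:1  d9:1  d10:1  d11:0  d12:0  d13:0  d14:0 → peak 8
T4@3: d1:8  d2:4  d3:7  d4:3  d5:8  d6:8  d7:3  d8:1  d9:1  d10:1  d11:0  d12:0  d13:0  d14:0 → peak 8
T4@4: d1:8  d2:4  d3:4  d4:3  d5:8  d6:8  d7:6  d8:1  d9:1  d10:1  d11:0  d12:0  d13:0  d14:0 → peak 8
T4@5: d1:8  d2:4  d3:4  d4:0  d5:8  d6:8  d7:6  d8:4  d9:1  d10:1  d11:0  d12:0  d13:0  d14:0 → peak 8
Best is T4@2, peak 8.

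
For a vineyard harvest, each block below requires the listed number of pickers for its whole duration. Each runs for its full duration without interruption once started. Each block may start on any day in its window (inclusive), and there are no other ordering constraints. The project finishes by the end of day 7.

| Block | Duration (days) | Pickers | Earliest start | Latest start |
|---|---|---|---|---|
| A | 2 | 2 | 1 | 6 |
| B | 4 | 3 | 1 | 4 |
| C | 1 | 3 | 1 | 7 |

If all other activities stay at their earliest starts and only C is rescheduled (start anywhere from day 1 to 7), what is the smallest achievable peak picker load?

5

C@1: d1:8  d2:5  d3:3  d4:3  d5:0  d6:0  d7:0 → peak 8
C@2: d1:5  d2:8  d3:3  d4:3  d5:0  d6:0  d7:0 → peak 8
C@3: d1:5  d2:5  d3:6  d4:3  d5:0  d6:0  d7:0 → peak 6
C@4: d1:5  d2:5  d3:3  d4:6  d5:0  d6:0  d7:0 → peak 6
C@5: d1:5  d2:5  d3:3  d4:3  d5:3  d6:0  d7:0 → peak 5
C@6: d1:5  d2:5  d3:3  d4:3  d5:0  d6:3  d7:0 → peak 5
C@7: d1:5  d2:5  d3:3  d4:3  d5:0  d6:0  d7:3 → peak 5
Best is C@5, peak 5.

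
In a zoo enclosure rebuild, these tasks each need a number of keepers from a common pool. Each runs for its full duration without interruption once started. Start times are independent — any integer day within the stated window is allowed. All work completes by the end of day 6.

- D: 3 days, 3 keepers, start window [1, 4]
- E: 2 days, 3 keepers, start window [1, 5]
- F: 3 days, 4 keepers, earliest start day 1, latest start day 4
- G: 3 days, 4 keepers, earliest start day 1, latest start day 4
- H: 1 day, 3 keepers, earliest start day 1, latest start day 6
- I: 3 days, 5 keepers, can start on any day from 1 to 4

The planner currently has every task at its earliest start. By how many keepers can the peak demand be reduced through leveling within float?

Early-start peak: d1:22  d2:19  d3:16  d4:0  d5:0  d6:0 ⇒ 22.
Leveled (D@1, E@1, F@1, G@4, H@3, I@4): d1:10  d2:10  d3:10  d4:9  d5:9  d6:9 ⇒ 10.
Reduction 22 − 10 = 12.

12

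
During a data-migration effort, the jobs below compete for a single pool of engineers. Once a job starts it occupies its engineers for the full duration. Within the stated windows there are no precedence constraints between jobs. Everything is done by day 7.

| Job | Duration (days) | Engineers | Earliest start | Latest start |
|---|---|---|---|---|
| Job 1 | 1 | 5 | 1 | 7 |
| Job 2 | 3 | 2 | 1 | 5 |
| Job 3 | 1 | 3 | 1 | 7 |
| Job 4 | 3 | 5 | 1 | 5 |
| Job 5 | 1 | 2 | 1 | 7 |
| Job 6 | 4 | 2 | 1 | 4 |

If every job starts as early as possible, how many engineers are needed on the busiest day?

Early-start schedule: Job 1@1, Job 2@1, Job 3@1, Job 4@1, Job 5@1, Job 6@1.
Load per day: day 1: 19, day 2: 9, day 3: 9, day 4: 2, day 5: 0, day 6: 0, day 7: 0.
Peak is 19.

19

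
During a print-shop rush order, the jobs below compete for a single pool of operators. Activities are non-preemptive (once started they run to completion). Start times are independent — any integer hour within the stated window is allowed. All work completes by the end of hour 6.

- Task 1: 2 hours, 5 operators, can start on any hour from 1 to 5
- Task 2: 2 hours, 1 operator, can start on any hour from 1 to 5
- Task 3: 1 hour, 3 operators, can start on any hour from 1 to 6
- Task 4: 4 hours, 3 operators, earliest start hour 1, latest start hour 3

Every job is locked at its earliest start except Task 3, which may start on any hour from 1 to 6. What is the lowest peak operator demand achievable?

9

Task 3@1: h1:12  h2:9  h3:3  h4:3  h5:0  h6:0 → peak 12
Task 3@2: h1:9  h2:12  h3:3  h4:3  h5:0  h6:0 → peak 12
Task 3@3: h1:9  h2:9  h3:6  h4:3  h5:0  h6:0 → peak 9
Task 3@4: h1:9  h2:9  h3:3  h4:6  h5:0  h6:0 → peak 9
Task 3@5: h1:9  h2:9  h3:3  h4:3  h5:3  h6:0 → peak 9
Task 3@6: h1:9  h2:9  h3:3  h4:3  h5:0  h6:3 → peak 9
Best is Task 3@3, peak 9.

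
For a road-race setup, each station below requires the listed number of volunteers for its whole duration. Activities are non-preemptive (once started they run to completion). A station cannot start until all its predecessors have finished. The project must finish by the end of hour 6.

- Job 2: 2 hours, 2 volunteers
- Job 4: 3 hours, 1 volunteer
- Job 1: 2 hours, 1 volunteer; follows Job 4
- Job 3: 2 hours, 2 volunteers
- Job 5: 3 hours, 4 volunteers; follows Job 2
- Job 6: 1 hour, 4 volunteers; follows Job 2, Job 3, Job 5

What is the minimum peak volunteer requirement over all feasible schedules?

Schedule Job 2@1, Job 4@1, Job 1@4, Job 3@1, Job 5@3, Job 6@6: h1:5  h2:5  h3:5  h4:5  h5:5  h6:4 — peak 5.
Total volunteer-hours = 29 over 6 hours ⇒ peak ≥ ⌈29/6⌉ = 5, so 5 is optimal.

5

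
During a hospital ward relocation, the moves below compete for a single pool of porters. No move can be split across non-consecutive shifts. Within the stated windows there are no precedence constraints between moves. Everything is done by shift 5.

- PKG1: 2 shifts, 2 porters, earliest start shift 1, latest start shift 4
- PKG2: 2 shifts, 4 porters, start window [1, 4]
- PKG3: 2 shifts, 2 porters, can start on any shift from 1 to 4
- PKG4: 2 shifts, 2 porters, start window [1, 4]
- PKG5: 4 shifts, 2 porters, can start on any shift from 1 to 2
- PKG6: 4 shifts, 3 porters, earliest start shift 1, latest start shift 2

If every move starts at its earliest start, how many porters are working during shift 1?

15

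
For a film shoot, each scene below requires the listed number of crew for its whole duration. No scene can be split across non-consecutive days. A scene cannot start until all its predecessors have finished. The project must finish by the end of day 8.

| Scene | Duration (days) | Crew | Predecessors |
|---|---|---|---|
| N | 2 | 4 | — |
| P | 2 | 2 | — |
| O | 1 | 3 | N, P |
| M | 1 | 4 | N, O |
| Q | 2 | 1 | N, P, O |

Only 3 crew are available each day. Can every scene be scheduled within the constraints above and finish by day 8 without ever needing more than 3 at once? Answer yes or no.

no

The minimum achievable peak is 4; 3 < 4, so no feasible schedule stays within the cap.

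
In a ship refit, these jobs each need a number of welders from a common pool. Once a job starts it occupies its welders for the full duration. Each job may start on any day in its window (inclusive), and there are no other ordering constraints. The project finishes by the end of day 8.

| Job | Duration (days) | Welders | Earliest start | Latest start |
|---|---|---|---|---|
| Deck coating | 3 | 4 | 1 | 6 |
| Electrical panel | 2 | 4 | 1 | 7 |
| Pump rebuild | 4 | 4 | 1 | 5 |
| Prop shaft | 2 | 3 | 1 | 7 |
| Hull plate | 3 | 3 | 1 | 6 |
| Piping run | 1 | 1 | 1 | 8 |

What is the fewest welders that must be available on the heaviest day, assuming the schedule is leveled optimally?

Early-start (Deck coating@1, Electrical panel@1, Pump rebuild@1, Prop shaft@1, Hull plate@1, Piping run@1) gives peak 19: d1:19  d2:18  d3:11  d4:4  d5:0  d6:0  d7:0  d8:0.
Shift Pump rebuild→3, Prop shaft→4, Hull plate→6, Piping run→4.
Schedule Deck coating@1, Electrical panel@1, Pump rebuild@3, Prop shaft@4, Hull plate@6, Piping run@4: d1:8  d2:8  d3:8  d4:8  d5:7  d6:7  d7:3  d8:3 — peak 8.

8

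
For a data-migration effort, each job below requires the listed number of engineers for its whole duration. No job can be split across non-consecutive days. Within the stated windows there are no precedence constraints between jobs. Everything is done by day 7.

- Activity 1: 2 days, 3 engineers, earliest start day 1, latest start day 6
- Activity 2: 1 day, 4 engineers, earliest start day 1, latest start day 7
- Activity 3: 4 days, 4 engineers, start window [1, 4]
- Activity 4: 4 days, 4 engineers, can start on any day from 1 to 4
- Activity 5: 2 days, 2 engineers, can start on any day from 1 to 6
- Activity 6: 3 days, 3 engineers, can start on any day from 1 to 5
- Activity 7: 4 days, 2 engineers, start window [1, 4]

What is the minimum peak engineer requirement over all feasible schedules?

Early-start (Activity 1@1, Activity 2@1, Activity 3@1, Activity 4@1, Activity 5@1, Activity 6@1, Activity 7@1) gives peak 22: d1:22  d2:18  d3:13  d4:10  d5:0  d6:0  d7:0.
Shift Activity 3→2, Activity 4→4, Activity 5→6, Activity 7→3.
Schedule Activity 1@1, Activity 2@1, Activity 3@2, Activity 4@4, Activity 5@6, Activity 6@1, Activity 7@3: d1:10  d2:10  d3:9  d4:10  d5:10  d6:8  d7:6 — peak 10.

10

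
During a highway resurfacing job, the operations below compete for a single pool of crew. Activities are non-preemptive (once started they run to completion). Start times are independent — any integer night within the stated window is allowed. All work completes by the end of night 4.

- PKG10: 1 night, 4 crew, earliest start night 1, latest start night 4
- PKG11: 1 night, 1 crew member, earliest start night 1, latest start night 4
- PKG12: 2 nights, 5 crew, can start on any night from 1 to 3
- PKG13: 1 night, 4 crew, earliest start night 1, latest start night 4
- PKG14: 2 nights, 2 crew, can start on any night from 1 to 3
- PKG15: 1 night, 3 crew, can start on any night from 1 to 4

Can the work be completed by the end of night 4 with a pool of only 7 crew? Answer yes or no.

yes

Schedule PKG10@1, PKG11@1, PKG12@2, PKG13@4, PKG14@1, PKG15@4: n1:7  n2:7  n3:5  n4:7 — peak 7 ≤ 7.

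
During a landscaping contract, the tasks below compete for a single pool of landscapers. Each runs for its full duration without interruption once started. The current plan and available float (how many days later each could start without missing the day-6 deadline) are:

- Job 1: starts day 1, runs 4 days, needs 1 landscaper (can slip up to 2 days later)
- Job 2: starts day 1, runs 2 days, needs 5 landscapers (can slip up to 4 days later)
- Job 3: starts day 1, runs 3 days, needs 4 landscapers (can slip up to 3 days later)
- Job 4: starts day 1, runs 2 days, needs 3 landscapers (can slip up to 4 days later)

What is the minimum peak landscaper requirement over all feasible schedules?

Early-start (Job 1@1, Job 2@1, Job 3@1, Job 4@1) gives peak 13: d1:13  d2:13  d3:5  d4:1  d5:0  d6:0.
Shift Job 3→3, Job 4→5.
Schedule Job 1@1, Job 2@1, Job 3@3, Job 4@5: d1:6  d2:6  d3:5  d4:5  d5:7  d6:3 — peak 7.

7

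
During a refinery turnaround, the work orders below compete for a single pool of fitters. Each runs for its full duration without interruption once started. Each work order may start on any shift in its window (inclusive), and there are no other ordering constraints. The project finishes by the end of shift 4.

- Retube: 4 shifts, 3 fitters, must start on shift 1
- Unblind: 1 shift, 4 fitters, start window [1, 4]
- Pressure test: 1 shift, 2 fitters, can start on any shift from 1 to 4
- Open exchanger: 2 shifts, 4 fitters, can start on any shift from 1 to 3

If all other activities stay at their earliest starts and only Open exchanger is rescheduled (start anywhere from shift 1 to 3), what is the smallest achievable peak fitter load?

Open exchanger@1: s1:13  s2:7  s3:3  s4:3 → peak 13
Open exchanger@2: s1:9  s2:7  s3:7  s4:3 → peak 9
Open exchanger@3: s1:9  s2:3  s3:7  s4:7 → peak 9
Best is Open exchanger@2, peak 9.

9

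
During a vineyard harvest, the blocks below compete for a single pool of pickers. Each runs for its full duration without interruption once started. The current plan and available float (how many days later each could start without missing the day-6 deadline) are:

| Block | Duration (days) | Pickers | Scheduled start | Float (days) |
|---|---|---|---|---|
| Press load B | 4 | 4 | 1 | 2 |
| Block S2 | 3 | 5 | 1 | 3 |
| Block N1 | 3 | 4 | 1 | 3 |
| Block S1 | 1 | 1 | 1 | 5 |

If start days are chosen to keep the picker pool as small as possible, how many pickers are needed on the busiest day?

9

Early-start (Press load B@1, Block S2@1, Block N1@1, Block S1@1) gives peak 14: d1:14  d2:13  d3:13  d4:4  d5:0  d6:0.
Shift Block N1→4, Block S1→4.
Schedule Press load B@1, Block S2@1, Block N1@4, Block S1@4: d1:9  d2:9  d3:9  d4:9  d5:4  d6:4 — peak 9.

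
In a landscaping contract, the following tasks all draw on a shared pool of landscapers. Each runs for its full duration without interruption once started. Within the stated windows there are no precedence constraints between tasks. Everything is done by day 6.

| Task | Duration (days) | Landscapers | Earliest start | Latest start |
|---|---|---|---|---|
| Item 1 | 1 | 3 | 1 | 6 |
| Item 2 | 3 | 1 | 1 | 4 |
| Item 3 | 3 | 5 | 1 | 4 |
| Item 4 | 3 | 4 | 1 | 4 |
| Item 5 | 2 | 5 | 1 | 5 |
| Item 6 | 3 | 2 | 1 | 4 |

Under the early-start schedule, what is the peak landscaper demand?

20

Early-start schedule: Item 1@1, Item 2@1, Item 3@1, Item 4@1, Item 5@1, Item 6@1.
Load per day: day 1: 20, day 2: 17, day 3: 12, day 4: 0, day 5: 0, day 6: 0.
Peak is 20.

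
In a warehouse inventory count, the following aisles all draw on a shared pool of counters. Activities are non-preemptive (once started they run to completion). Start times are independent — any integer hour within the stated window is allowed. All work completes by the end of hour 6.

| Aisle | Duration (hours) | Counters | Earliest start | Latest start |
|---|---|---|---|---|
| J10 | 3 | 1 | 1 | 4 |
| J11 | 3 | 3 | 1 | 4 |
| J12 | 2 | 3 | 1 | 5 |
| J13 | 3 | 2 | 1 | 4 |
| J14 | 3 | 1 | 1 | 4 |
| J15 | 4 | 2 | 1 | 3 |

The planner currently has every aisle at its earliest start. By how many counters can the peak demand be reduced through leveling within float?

Early-start peak: h1:12  h2:12  h3:9  h4:2  h5:0  h6:0 ⇒ 12.
Leveled (J10@1, J11@1, J12@5, J13@4, J14@4, J15@1): h1:6  h2:6  h3:6  h4:5  h5:6  h6:6 ⇒ 6.
Reduction 12 − 6 = 6.

6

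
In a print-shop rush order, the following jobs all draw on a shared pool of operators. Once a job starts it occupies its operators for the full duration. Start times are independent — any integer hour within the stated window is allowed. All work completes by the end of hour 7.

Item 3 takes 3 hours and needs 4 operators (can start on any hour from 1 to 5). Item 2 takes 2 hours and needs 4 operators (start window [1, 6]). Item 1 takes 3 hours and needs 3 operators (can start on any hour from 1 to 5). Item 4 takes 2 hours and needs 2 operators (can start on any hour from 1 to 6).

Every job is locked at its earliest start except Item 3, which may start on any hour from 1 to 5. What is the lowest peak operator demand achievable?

Item 3@1: h1:13  h2:13  h3:7  h4:0  h5:0  h6:0  h7:0 → peak 13
Item 3@2: h1:9  h2:13  h3:7  h4:4  h5:0  h6:0  h7:0 → peak 13
Item 3@3: h1:9  h2:9  h3:7  h4:4  h5:4  h6:0  h7:0 → peak 9
Item 3@4: h1:9  h2:9  h3:3  h4:4  h5:4  h6:4  h7:0 → peak 9
Item 3@5: h1:9  h2:9  h3:3  h4:0  h5:4  h6:4  h7:4 → peak 9
Best is Item 3@3, peak 9.

9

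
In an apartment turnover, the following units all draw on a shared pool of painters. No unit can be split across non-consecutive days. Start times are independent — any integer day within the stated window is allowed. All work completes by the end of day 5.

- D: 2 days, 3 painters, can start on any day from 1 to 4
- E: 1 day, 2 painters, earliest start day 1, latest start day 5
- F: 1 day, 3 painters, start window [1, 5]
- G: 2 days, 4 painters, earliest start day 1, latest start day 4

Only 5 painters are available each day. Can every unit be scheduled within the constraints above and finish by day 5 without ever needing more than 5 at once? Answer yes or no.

Schedule D@1, E@1, F@3, G@4: d1:5  d2:3  d3:3  d4:4  d5:4 — peak 5 ≤ 5.

yes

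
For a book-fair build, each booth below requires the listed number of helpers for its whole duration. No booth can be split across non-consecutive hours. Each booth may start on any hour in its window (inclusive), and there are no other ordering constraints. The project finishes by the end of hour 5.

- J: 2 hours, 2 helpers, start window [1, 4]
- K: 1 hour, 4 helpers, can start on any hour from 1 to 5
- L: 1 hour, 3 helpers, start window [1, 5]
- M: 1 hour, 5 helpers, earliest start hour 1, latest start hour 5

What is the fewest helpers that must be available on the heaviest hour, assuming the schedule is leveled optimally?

5

Early-start (J@1, K@1, L@1, M@1) gives peak 14: h1:14  h2:2  h3:0  h4:0  h5:0.
Shift K→3, M→4.
Schedule J@1, K@3, L@1, M@4: h1:5  h2:2  h3:4  h4:5  h5:0 — peak 5.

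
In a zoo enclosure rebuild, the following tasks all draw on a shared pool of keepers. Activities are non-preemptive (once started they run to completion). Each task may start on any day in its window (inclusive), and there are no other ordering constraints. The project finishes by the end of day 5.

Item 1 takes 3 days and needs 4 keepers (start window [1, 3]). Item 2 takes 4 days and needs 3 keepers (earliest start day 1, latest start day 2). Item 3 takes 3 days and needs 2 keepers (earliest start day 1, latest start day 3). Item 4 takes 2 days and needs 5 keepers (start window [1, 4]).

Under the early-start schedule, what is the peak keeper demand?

Early-start schedule: Item 1@1, Item 2@1, Item 3@1, Item 4@1.
Load per day: day 1: 14, day 2: 14, day 3: 9, day 4: 3, day 5: 0.
Peak is 14.

14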